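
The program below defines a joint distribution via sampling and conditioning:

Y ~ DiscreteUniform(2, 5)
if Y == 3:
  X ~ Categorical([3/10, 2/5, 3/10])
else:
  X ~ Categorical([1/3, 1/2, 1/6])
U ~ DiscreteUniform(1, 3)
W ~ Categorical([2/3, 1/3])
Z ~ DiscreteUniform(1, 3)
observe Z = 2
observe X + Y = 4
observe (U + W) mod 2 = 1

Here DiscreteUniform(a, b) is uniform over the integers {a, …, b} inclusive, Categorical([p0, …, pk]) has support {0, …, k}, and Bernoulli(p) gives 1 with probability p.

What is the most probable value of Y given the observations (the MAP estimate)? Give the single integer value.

argmax_v P(Y = v | obs) = 3

Enumerate traces; 9 have nonzero weight after conditioning:
  (Y=2, X=2, U=1, W=0, Z=2) weight 1/324
  (Y=2, X=2, U=2, W=1, Z=2) weight 1/648
  (Y=2, X=2, U=3, W=0, Z=2) weight 1/324
  (Y=3, X=1, U=1, W=0, Z=2) weight 1/135
  (Y=3, X=1, U=2, W=1, Z=2) weight 1/270
  (Y=3, X=1, U=3, W=0, Z=2) weight 1/135
  (Y=4, X=0, U=1, W=0, Z=2) weight 1/162
  (Y=4, X=0, U=2, W=1, Z=2) weight 1/324
  … 1 more
Group by Y:
  weight(Y=2) = 5/648
  weight(Y=3) = 1/54
  weight(Y=4) = 5/324
Total weight = 5/648 + 1/54 + 5/324 = 1/24
P(Y=2 | obs) = 5/648 / 1/24 = 5/27
P(Y=3 | obs) = 1/54 / 1/24 = 4/9
P(Y=4 | obs) = 5/324 / 1/24 = 10/27
argmax = 3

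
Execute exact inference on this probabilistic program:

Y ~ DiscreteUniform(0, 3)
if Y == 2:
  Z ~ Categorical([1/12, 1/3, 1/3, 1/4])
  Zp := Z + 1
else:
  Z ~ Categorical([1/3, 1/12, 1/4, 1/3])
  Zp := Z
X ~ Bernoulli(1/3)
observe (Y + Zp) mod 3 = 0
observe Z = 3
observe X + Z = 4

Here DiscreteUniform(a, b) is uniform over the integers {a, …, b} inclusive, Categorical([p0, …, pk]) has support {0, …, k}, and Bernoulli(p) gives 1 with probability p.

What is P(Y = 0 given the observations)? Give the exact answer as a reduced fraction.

P(Y = 0 | obs) = 4/11

Enumerate traces; 3 have nonzero weight after conditioning:
  (Y=0, Z=3, X=1) weight 1/36
  (Y=2, Z=3, X=1) weight 1/48
  (Y=3, Z=3, X=1) weight 1/36
Group by Y:
  weight(Y=0) = 1/36
  weight(Y=2) = 1/48
  weight(Y=3) = 1/36
Total weight = 1/36 + 1/48 + 1/36 = 11/144
P(Y=0 | obs) = 1/36 / 11/144 = 4/11
P(Y=2 | obs) = 1/48 / 11/144 = 3/11
P(Y=3 | obs) = 1/36 / 11/144 = 4/11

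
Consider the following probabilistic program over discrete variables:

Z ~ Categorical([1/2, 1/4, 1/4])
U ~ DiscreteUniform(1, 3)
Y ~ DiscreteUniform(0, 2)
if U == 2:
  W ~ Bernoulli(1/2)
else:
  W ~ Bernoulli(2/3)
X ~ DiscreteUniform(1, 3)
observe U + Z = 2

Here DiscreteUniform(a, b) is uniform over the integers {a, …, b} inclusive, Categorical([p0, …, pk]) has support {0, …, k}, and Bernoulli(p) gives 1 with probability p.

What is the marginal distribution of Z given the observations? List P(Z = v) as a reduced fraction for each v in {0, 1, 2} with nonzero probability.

Enumerate traces; 36 have nonzero weight after conditioning:
  (Z=0, U=2, Y=0, W=0, X=1) weight 1/108
  (Z=0, U=2, Y=0, W=0, X=2) weight 1/108
  (Z=0, U=2, Y=0, W=0, X=3) weight 1/108
  (Z=0, U=2, Y=0, W=1, X=1) weight 1/108
  (Z=0, U=2, Y=0, W=1, X=2) weight 1/108
  (Z=0, U=2, Y=0, W=1, X=3) weight 1/108
  (Z=0, U=2, Y=1, W=0, X=1) weight 1/108
  (Z=0, U=2, Y=1, W=0, X=2) weight 1/108
  (Z=1, U=1, Y=0, W=0, X=1) weight 1/324
  … 27 more
Group by Z:
  weight(Z=0) = 1/6
  weight(Z=1) = 1/12
Total weight = 1/6 + 1/12 = 1/4
P(Z=0 | obs) = 1/6 / 1/4 = 2/3
P(Z=1 | obs) = 1/12 / 1/4 = 1/3

P(Z=0) = 2/3, P(Z=1) = 1/3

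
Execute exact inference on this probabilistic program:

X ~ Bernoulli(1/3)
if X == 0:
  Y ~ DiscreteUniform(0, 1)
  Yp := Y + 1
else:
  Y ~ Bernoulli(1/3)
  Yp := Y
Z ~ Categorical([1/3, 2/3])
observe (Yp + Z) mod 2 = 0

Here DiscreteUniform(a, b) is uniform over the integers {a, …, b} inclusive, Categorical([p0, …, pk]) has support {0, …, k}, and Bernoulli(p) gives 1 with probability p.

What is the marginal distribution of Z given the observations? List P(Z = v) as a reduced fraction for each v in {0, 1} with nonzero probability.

Enumerate traces; 4 have nonzero weight after conditioning:
  (X=0, Y=0, Z=1) weight 2/9
  (X=0, Y=1, Z=0) weight 1/9
  (X=1, Y=0, Z=0) weight 2/27
  (X=1, Y=1, Z=1) weight 2/27
Group by Z:
  weight(Z=0) = 5/27
  weight(Z=1) = 8/27
Total weight = 5/27 + 8/27 = 13/27
P(Z=0 | obs) = 5/27 / 13/27 = 5/13
P(Z=1 | obs) = 8/27 / 13/27 = 8/13

P(Z=0) = 5/13, P(Z=1) = 8/13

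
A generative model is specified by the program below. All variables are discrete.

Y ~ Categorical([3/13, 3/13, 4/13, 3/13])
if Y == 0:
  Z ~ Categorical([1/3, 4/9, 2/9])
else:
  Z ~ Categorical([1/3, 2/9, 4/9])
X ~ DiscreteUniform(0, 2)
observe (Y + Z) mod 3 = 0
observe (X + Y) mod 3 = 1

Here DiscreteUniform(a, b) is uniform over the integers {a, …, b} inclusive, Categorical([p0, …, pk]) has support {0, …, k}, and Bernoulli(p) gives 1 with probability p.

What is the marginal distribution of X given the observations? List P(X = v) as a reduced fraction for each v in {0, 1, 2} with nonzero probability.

P(X=0) = 6/19, P(X=1) = 9/19, P(X=2) = 4/19

Enumerate traces; 4 have nonzero weight after conditioning:
  (Y=0, Z=0, X=1) weight 1/39
  (Y=1, Z=2, X=0) weight 4/117
  (Y=2, Z=1, X=2) weight 8/351
  (Y=3, Z=0, X=1) weight 1/39
Group by X:
  weight(X=0) = 4/117
  weight(X=1) = 2/39
  weight(X=2) = 8/351
Total weight = 4/117 + 2/39 + 8/351 = 38/351
P(X=0 | obs) = 4/117 / 38/351 = 6/19
P(X=1 | obs) = 2/39 / 38/351 = 9/19
P(X=2 | obs) = 8/351 / 38/351 = 4/19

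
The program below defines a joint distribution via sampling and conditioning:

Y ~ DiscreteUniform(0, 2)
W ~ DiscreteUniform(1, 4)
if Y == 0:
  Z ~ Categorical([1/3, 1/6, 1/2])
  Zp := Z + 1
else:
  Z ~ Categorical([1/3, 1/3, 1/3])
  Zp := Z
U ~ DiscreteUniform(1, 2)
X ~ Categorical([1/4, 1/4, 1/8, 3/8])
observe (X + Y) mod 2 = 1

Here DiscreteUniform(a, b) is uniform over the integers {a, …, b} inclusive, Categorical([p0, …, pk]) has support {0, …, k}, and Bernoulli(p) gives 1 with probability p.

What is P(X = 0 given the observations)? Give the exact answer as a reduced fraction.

P(X = 0 | obs) = 2/13

Enumerate traces; 144 have nonzero weight after conditioning:
  (Y=0, W=1, Z=0, U=1, X=1) weight 1/288
  (Y=0, W=1, Z=0, U=1, X=3) weight 1/192
  (Y=0, W=1, Z=0, U=2, X=1) weight 1/288
  (Y=0, W=1, Z=0, U=2, X=3) weight 1/192
  (Y=0, W=1, Z=1, U=1, X=1) weight 1/576
  (Y=0, W=1, Z=1, U=1, X=3) weight 1/384
  (Y=0, W=1, Z=1, U=2, X=1) weight 1/576
  (Y=0, W=1, Z=1, U=2, X=3) weight 1/384
  (Y=1, W=1, Z=0, U=1, X=0) weight 1/288
  (Y=1, W=1, Z=0, U=1, X=2) weight 1/576
  … 134 more
Group by X:
  weight(X=0) = 1/12
  weight(X=1) = 1/6
  weight(X=2) = 1/24
  weight(X=3) = 1/4
Total weight = 1/12 + 1/6 + 1/24 + 1/4 = 13/24
P(X=0 | obs) = 1/12 / 13/24 = 2/13
P(X=1 | obs) = 1/6 / 13/24 = 4/13
P(X=2 | obs) = 1/24 / 13/24 = 1/13
P(X=3 | obs) = 1/4 / 13/24 = 6/13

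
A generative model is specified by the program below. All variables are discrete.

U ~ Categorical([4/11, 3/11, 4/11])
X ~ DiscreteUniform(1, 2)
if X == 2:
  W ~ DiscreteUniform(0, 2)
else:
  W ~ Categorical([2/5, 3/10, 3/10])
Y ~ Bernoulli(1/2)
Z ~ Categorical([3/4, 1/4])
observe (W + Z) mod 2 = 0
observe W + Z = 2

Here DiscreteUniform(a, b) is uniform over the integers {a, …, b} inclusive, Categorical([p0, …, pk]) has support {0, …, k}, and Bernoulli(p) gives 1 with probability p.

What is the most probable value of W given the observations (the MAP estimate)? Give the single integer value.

argmax_v P(W = v | obs) = 2

Enumerate traces; 24 have nonzero weight after conditioning:
  (U=0, X=1, W=1, Y=0, Z=1) weight 3/440
  (U=0, X=1, W=1, Y=1, Z=1) weight 3/440
  (U=0, X=1, W=2, Y=0, Z=0) weight 9/440
  (U=0, X=1, W=2, Y=1, Z=0) weight 9/440
  (U=0, X=2, W=1, Y=0, Z=1) weight 1/132
  (U=0, X=2, W=1, Y=1, Z=1) weight 1/132
  (U=0, X=2, W=2, Y=0, Z=0) weight 1/44
  (U=0, X=2, W=2, Y=1, Z=0) weight 1/44
  … 16 more
Group by W:
  weight(W=1) = 19/240
  weight(W=2) = 19/80
Total weight = 19/240 + 19/80 = 19/60
P(W=1 | obs) = 19/240 / 19/60 = 1/4
P(W=2 | obs) = 19/80 / 19/60 = 3/4
argmax = 2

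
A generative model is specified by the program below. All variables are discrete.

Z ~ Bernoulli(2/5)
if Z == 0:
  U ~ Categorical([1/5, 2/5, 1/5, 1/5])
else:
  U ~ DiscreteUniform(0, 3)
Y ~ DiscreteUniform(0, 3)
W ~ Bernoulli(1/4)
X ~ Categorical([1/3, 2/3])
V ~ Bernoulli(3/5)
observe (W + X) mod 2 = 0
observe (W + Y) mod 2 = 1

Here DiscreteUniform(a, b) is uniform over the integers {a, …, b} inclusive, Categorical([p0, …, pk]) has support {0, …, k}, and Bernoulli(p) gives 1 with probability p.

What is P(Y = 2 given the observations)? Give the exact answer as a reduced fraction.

P(Y = 2 | obs) = 1/5

Enumerate traces; 64 have nonzero weight after conditioning:
  (Z=0, U=0, Y=0, W=1, X=1, V=0) weight 1/500
  (Z=0, U=0, Y=0, W=1, X=1, V=1) weight 3/1000
  (Z=0, U=0, Y=1, W=0, X=0, V=0) weight 3/1000
  (Z=0, U=0, Y=1, W=0, X=0, V=1) weight 9/2000
  (Z=0, U=0, Y=2, W=1, X=1, V=0) weight 1/500
  (Z=0, U=0, Y=2, W=1, X=1, V=1) weight 3/1000
  (Z=0, U=0, Y=3, W=0, X=0, V=0) weight 3/1000
  (Z=0, U=0, Y=3, W=0, X=0, V=1) weight 9/2000
  … 56 more
Group by Y:
  weight(Y=0) = 1/24
  weight(Y=1) = 1/16
  weight(Y=2) = 1/24
  weight(Y=3) = 1/16
Total weight = 1/24 + 1/16 + 1/24 + 1/16 = 5/24
P(Y=0 | obs) = 1/24 / 5/24 = 1/5
P(Y=1 | obs) = 1/16 / 5/24 = 3/10
P(Y=2 | obs) = 1/24 / 5/24 = 1/5
P(Y=3 | obs) = 1/16 / 5/24 = 3/10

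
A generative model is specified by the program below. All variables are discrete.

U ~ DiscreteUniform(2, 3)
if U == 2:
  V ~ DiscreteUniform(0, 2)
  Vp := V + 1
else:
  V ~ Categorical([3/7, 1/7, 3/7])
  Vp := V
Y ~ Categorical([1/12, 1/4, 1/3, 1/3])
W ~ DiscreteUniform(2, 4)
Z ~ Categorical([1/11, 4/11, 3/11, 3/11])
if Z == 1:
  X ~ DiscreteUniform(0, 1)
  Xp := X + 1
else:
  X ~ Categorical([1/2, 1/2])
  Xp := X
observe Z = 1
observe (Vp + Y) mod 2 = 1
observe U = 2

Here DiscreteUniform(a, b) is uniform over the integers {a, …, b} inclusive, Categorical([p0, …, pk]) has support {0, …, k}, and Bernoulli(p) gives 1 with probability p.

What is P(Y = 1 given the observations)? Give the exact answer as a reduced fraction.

P(Y = 1 | obs) = 3/17

Enumerate traces; 36 have nonzero weight after conditioning:
  (U=2, V=0, Y=0, W=2, Z=1, X=0) weight 1/1188
  (U=2, V=0, Y=0, W=2, Z=1, X=1) weight 1/1188
  (U=2, V=0, Y=0, W=3, Z=1, X=0) weight 1/1188
  (U=2, V=0, Y=0, W=3, Z=1, X=1) weight 1/1188
  (U=2, V=0, Y=0, W=4, Z=1, X=0) weight 1/1188
  (U=2, V=0, Y=0, W=4, Z=1, X=1) weight 1/1188
  (U=2, V=0, Y=2, W=2, Z=1, X=0) weight 1/297
  (U=2, V=0, Y=2, W=2, Z=1, X=1) weight 1/297
  (U=2, V=1, Y=1, W=2, Z=1, X=0) weight 1/396
  (U=2, V=1, Y=3, W=2, Z=1, X=0) weight 1/297
  … 26 more
Group by Y:
  weight(Y=0) = 1/99
  weight(Y=1) = 1/66
  weight(Y=2) = 4/99
  weight(Y=3) = 2/99
Total weight = 1/99 + 1/66 + 4/99 + 2/99 = 17/198
P(Y=0 | obs) = 1/99 / 17/198 = 2/17
P(Y=1 | obs) = 1/66 / 17/198 = 3/17
P(Y=2 | obs) = 4/99 / 17/198 = 8/17
P(Y=3 | obs) = 2/99 / 17/198 = 4/17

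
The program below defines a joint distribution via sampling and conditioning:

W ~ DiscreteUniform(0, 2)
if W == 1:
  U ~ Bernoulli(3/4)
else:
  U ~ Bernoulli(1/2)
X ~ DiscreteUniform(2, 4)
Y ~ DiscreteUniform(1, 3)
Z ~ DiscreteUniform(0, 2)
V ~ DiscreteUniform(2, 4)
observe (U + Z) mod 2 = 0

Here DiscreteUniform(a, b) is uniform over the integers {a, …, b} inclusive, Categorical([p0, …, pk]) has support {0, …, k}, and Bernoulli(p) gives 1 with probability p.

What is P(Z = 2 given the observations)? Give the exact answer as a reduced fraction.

Enumerate traces; 243 have nonzero weight after conditioning:
  (W=0, U=0, X=2, Y=1, Z=0, V=2) weight 1/486
  (W=0, U=0, X=2, Y=1, Z=0, V=3) weight 1/486
  (W=0, U=0, X=2, Y=1, Z=0, V=4) weight 1/486
  (W=0, U=0, X=2, Y=1, Z=2, V=2) weight 1/486
  (W=0, U=0, X=2, Y=1, Z=2, V=3) weight 1/486
  (W=0, U=0, X=2, Y=1, Z=2, V=4) weight 1/486
  (W=0, U=0, X=2, Y=2, Z=0, V=2) weight 1/486
  (W=0, U=0, X=2, Y=2, Z=0, V=3) weight 1/486
  (W=0, U=1, X=2, Y=1, Z=1, V=2) weight 1/486
  … 234 more
Group by Z:
  weight(Z=0) = 5/36
  weight(Z=1) = 7/36
  weight(Z=2) = 5/36
Total weight = 5/36 + 7/36 + 5/36 = 17/36
P(Z=0 | obs) = 5/36 / 17/36 = 5/17
P(Z=1 | obs) = 7/36 / 17/36 = 7/17
P(Z=2 | obs) = 5/36 / 17/36 = 5/17

P(Z = 2 | obs) = 5/17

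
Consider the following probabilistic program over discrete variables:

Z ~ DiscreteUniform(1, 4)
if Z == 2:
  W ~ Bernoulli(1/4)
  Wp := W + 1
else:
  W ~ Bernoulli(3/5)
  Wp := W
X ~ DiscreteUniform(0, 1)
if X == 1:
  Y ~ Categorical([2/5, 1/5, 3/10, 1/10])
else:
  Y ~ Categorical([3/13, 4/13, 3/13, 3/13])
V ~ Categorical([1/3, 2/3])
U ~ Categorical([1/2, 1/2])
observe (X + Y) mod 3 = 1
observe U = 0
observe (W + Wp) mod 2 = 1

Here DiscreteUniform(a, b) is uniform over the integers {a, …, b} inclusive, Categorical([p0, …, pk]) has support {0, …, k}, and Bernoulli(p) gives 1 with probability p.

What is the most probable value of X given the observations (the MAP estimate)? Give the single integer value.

argmax_v P(X = v | obs) = 1

Enumerate traces; 12 have nonzero weight after conditioning:
  (Z=2, W=0, X=0, Y=1, V=0, U=0) weight 1/208
  (Z=2, W=0, X=0, Y=1, V=1, U=0) weight 1/104
  (Z=2, W=0, X=1, Y=0, V=0, U=0) weight 1/160
  (Z=2, W=0, X=1, Y=0, V=1, U=0) weight 1/80
  (Z=2, W=0, X=1, Y=3, V=0, U=0) weight 1/640
  (Z=2, W=0, X=1, Y=3, V=1, U=0) weight 1/320
  (Z=2, W=1, X=0, Y=1, V=0, U=0) weight 1/624
  (Z=2, W=1, X=0, Y=1, V=1, U=0) weight 1/312
  … 4 more
Group by X:
  weight(X=0) = 1/52
  weight(X=1) = 1/32
Total weight = 1/52 + 1/32 = 21/416
P(X=0 | obs) = 1/52 / 21/416 = 8/21
P(X=1 | obs) = 1/32 / 21/416 = 13/21
argmax = 1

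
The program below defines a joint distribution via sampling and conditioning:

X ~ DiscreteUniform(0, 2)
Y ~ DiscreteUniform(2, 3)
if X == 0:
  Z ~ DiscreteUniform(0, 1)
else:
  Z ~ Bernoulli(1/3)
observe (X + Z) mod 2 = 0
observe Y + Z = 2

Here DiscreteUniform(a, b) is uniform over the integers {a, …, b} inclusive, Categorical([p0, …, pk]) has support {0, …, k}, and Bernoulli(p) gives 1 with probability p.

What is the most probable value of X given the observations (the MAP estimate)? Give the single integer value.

argmax_v P(X = v | obs) = 2

Enumerate traces; 2 have nonzero weight after conditioning:
  (X=0, Y=2, Z=0) weight 1/12
  (X=2, Y=2, Z=0) weight 1/9
Group by X:
  weight(X=0) = 1/12
  weight(X=2) = 1/9
Total weight = 1/12 + 1/9 = 7/36
P(X=0 | obs) = 1/12 / 7/36 = 3/7
P(X=2 | obs) = 1/9 / 7/36 = 4/7
argmax = 2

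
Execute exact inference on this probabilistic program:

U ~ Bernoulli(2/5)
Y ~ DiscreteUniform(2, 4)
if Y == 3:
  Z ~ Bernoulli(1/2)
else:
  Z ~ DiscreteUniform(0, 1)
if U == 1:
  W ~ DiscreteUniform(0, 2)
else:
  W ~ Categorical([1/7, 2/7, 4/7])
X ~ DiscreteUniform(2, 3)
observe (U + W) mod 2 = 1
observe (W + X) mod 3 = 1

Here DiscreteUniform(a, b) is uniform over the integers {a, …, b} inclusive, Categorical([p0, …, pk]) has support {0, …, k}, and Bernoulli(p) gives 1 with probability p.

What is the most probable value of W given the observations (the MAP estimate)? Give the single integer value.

Enumerate traces; 12 have nonzero weight after conditioning:
  (U=0, Y=2, Z=0, W=1, X=3) weight 1/70
  (U=0, Y=2, Z=1, W=1, X=3) weight 1/70
  (U=0, Y=3, Z=0, W=1, X=3) weight 1/70
  (U=0, Y=3, Z=1, W=1, X=3) weight 1/70
  (U=0, Y=4, Z=0, W=1, X=3) weight 1/70
  (U=0, Y=4, Z=1, W=1, X=3) weight 1/70
  (U=1, Y=2, Z=0, W=2, X=2) weight 1/90
  (U=1, Y=2, Z=1, W=2, X=2) weight 1/90
  … 4 more
Group by W:
  weight(W=1) = 3/35
  weight(W=2) = 1/15
Total weight = 3/35 + 1/15 = 16/105
P(W=1 | obs) = 3/35 / 16/105 = 9/16
P(W=2 | obs) = 1/15 / 16/105 = 7/16
argmax = 1

argmax_v P(W = v | obs) = 1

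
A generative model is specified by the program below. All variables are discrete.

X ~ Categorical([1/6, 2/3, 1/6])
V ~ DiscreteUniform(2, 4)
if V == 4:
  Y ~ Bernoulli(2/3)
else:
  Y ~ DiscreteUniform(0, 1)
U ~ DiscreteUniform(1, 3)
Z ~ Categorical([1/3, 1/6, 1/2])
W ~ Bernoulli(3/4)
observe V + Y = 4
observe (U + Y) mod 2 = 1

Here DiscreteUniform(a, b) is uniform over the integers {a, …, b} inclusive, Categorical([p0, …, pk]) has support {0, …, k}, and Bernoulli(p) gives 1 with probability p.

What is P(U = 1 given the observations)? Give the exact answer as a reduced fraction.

P(U = 1 | obs) = 2/7

Enumerate traces; 54 have nonzero weight after conditioning:
  (X=0, V=3, Y=1, U=2, Z=0, W=0) weight 1/1296
  (X=0, V=3, Y=1, U=2, Z=0, W=1) weight 1/432
  (X=0, V=3, Y=1, U=2, Z=1, W=0) weight 1/2592
  (X=0, V=3, Y=1, U=2, Z=1, W=1) weight 1/864
  (X=0, V=3, Y=1, U=2, Z=2, W=0) weight 1/864
  (X=0, V=3, Y=1, U=2, Z=2, W=1) weight 1/288
  (X=0, V=4, Y=0, U=1, Z=0, W=0) weight 1/1944
  (X=0, V=4, Y=0, U=1, Z=0, W=1) weight 1/648
  (X=0, V=4, Y=0, U=3, Z=0, W=0) weight 1/1944
  … 45 more
Group by U:
  weight(U=1) = 1/27
  weight(U=2) = 1/18
  weight(U=3) = 1/27
Total weight = 1/27 + 1/18 + 1/27 = 7/54
P(U=1 | obs) = 1/27 / 7/54 = 2/7
P(U=2 | obs) = 1/18 / 7/54 = 3/7
P(U=3 | obs) = 1/27 / 7/54 = 2/7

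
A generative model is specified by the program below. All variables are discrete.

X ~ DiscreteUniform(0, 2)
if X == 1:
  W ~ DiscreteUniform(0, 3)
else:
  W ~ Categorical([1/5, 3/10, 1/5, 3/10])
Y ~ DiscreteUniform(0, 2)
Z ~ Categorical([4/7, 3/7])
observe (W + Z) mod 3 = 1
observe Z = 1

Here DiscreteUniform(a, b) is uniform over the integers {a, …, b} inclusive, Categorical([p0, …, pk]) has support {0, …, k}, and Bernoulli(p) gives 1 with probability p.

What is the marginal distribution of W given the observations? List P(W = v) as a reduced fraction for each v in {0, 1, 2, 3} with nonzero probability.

Enumerate traces; 18 have nonzero weight after conditioning:
  (X=0, W=0, Y=0, Z=1) weight 1/105
  (X=0, W=0, Y=1, Z=1) weight 1/105
  (X=0, W=0, Y=2, Z=1) weight 1/105
  (X=0, W=3, Y=0, Z=1) weight 1/70
  (X=0, W=3, Y=1, Z=1) weight 1/70
  (X=0, W=3, Y=2, Z=1) weight 1/70
  (X=1, W=0, Y=0, Z=1) weight 1/84
  (X=1, W=0, Y=1, Z=1) weight 1/84
  … 10 more
Group by W:
  weight(W=0) = 13/140
  weight(W=3) = 17/140
Total weight = 13/140 + 17/140 = 3/14
P(W=0 | obs) = 13/140 / 3/14 = 13/30
P(W=3 | obs) = 17/140 / 3/14 = 17/30

P(W=0) = 13/30, P(W=3) = 17/30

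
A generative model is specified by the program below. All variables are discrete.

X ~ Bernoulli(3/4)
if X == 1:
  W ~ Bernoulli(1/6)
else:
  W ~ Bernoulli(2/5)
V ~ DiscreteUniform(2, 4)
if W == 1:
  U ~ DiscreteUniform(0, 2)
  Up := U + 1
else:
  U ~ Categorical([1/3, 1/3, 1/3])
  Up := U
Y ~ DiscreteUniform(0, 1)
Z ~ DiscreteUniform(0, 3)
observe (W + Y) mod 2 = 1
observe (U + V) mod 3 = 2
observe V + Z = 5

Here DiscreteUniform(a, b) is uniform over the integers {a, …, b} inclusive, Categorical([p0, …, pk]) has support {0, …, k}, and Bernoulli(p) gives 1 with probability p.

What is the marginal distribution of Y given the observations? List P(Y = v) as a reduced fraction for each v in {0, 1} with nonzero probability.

Enumerate traces; 12 have nonzero weight after conditioning:
  (X=0, W=0, V=2, U=0, Y=1, Z=3) weight 1/480
  (X=0, W=0, V=3, U=2, Y=1, Z=2) weight 1/480
  (X=0, W=0, V=4, U=1, Y=1, Z=1) weight 1/480
  (X=0, W=1, V=2, U=0, Y=0, Z=3) weight 1/720
  (X=0, W=1, V=3, U=2, Y=0, Z=2) weight 1/720
  (X=0, W=1, V=4, U=1, Y=0, Z=1) weight 1/720
  (X=1, W=0, V=2, U=0, Y=1, Z=3) weight 5/576
  (X=1, W=0, V=3, U=2, Y=1, Z=2) weight 5/576
  … 4 more
Group by Y:
  weight(Y=0) = 3/320
  weight(Y=1) = 31/960
Total weight = 3/320 + 31/960 = 1/24
P(Y=0 | obs) = 3/320 / 1/24 = 9/40
P(Y=1 | obs) = 31/960 / 1/24 = 31/40

P(Y=0) = 9/40, P(Y=1) = 31/40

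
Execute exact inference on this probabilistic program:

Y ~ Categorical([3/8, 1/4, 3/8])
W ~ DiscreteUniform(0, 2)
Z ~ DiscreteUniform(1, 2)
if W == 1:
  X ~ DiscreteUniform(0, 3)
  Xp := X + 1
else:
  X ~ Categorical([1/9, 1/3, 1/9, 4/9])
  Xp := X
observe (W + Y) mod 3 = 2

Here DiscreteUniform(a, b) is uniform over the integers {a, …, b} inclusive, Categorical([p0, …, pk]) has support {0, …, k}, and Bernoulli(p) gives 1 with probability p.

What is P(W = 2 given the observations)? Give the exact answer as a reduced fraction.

Enumerate traces; 24 have nonzero weight after conditioning:
  (Y=0, W=2, Z=1, X=0) weight 1/144
  (Y=0, W=2, Z=1, X=1) weight 1/48
  (Y=0, W=2, Z=1, X=2) weight 1/144
  (Y=0, W=2, Z=1, X=3) weight 1/36
  (Y=0, W=2, Z=2, X=0) weight 1/144
  (Y=0, W=2, Z=2, X=1) weight 1/48
  (Y=0, W=2, Z=2, X=2) weight 1/144
  (Y=0, W=2, Z=2, X=3) weight 1/36
  (Y=1, W=1, Z=1, X=0) weight 1/96
  (Y=2, W=0, Z=1, X=0) weight 1/144
  … 14 more
Group by W:
  weight(W=0) = 1/8
  weight(W=1) = 1/12
  weight(W=2) = 1/8
Total weight = 1/8 + 1/12 + 1/8 = 1/3
P(W=0 | obs) = 1/8 / 1/3 = 3/8
P(W=1 | obs) = 1/12 / 1/3 = 1/4
P(W=2 | obs) = 1/8 / 1/3 = 3/8

P(W = 2 | obs) = 3/8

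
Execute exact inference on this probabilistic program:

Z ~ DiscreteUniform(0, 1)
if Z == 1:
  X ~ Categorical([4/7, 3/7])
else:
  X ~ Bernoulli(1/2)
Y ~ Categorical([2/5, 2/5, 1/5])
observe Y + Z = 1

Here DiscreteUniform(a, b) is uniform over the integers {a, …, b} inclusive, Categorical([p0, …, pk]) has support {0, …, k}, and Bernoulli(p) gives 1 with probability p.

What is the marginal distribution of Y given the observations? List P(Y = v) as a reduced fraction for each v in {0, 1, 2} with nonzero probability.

P(Y=0) = 1/2, P(Y=1) = 1/2

Enumerate traces; 4 have nonzero weight after conditioning:
  (Z=0, X=0, Y=1) weight 1/10
  (Z=0, X=1, Y=1) weight 1/10
  (Z=1, X=0, Y=0) weight 4/35
  (Z=1, X=1, Y=0) weight 3/35
Group by Y:
  weight(Y=0) = 1/5
  weight(Y=1) = 1/5
Total weight = 1/5 + 1/5 = 2/5
P(Y=0 | obs) = 1/5 / 2/5 = 1/2
P(Y=1 | obs) = 1/5 / 2/5 = 1/2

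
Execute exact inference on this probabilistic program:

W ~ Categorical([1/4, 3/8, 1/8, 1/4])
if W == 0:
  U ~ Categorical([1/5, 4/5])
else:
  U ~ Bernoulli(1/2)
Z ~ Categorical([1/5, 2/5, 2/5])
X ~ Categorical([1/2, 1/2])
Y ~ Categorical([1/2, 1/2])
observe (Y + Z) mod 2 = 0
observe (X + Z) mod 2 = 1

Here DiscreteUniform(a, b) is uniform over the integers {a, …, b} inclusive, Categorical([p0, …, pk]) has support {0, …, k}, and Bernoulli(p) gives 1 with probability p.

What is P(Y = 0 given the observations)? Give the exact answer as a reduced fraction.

Enumerate traces; 24 have nonzero weight after conditioning:
  (W=0, U=0, Z=0, X=1, Y=0) weight 1/400
  (W=0, U=0, Z=1, X=0, Y=1) weight 1/200
  (W=0, U=0, Z=2, X=1, Y=0) weight 1/200
  (W=0, U=1, Z=0, X=1, Y=0) weight 1/100
  (W=0, U=1, Z=1, X=0, Y=1) weight 1/50
  (W=0, U=1, Z=2, X=1, Y=0) weight 1/50
  (W=1, U=0, Z=0, X=1, Y=0) weight 3/320
  (W=1, U=0, Z=1, X=0, Y=1) weight 3/160
  … 16 more
Group by Y:
  weight(Y=0) = 3/20
  weight(Y=1) = 1/10
Total weight = 3/20 + 1/10 = 1/4
P(Y=0 | obs) = 3/20 / 1/4 = 3/5
P(Y=1 | obs) = 1/10 / 1/4 = 2/5

P(Y = 0 | obs) = 3/5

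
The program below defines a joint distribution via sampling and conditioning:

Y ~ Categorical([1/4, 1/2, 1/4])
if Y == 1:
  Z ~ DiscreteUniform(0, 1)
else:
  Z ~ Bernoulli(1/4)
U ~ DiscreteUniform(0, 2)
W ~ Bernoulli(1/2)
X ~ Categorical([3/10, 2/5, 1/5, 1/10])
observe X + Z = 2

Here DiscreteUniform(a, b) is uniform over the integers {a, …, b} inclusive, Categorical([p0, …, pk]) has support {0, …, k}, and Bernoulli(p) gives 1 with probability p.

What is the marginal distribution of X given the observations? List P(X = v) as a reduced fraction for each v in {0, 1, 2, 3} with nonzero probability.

Enumerate traces; 36 have nonzero weight after conditioning:
  (Y=0, Z=0, U=0, W=0, X=2) weight 1/160
  (Y=0, Z=0, U=0, W=1, X=2) weight 1/160
  (Y=0, Z=0, U=1, W=0, X=2) weight 1/160
  (Y=0, Z=0, U=1, W=1, X=2) weight 1/160
  (Y=0, Z=0, U=2, W=0, X=2) weight 1/160
  (Y=0, Z=0, U=2, W=1, X=2) weight 1/160
  (Y=0, Z=1, U=0, W=0, X=1) weight 1/240
  (Y=0, Z=1, U=0, W=1, X=1) weight 1/240
  … 28 more
Group by X:
  weight(X=1) = 3/20
  weight(X=2) = 1/8
Total weight = 3/20 + 1/8 = 11/40
P(X=1 | obs) = 3/20 / 11/40 = 6/11
P(X=2 | obs) = 1/8 / 11/40 = 5/11

P(X=1) = 6/11, P(X=2) = 5/11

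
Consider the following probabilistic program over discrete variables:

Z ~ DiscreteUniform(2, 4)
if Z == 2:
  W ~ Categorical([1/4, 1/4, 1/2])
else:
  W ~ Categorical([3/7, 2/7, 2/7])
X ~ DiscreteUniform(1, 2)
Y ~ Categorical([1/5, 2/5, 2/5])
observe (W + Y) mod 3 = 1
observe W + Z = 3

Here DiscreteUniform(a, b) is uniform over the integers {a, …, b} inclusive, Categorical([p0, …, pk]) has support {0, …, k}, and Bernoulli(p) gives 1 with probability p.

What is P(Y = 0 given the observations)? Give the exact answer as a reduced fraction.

Enumerate traces; 4 have nonzero weight after conditioning:
  (Z=2, W=1, X=1, Y=0) weight 1/120
  (Z=2, W=1, X=2, Y=0) weight 1/120
  (Z=3, W=0, X=1, Y=1) weight 1/35
  (Z=3, W=0, X=2, Y=1) weight 1/35
Group by Y:
  weight(Y=0) = 1/60
  weight(Y=1) = 2/35
Total weight = 1/60 + 2/35 = 31/420
P(Y=0 | obs) = 1/60 / 31/420 = 7/31
P(Y=1 | obs) = 2/35 / 31/420 = 24/31

P(Y = 0 | obs) = 7/31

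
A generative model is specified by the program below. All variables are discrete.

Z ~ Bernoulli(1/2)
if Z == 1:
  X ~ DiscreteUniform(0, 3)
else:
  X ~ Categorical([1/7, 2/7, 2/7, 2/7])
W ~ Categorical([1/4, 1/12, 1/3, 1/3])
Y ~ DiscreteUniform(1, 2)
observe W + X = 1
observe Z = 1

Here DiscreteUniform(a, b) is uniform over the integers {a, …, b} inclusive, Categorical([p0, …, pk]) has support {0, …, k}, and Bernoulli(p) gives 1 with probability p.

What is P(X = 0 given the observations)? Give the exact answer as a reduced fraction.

P(X = 0 | obs) = 1/4

Enumerate traces; 4 have nonzero weight after conditioning:
  (Z=1, X=0, W=1, Y=1) weight 1/192
  (Z=1, X=0, W=1, Y=2) weight 1/192
  (Z=1, X=1, W=0, Y=1) weight 1/64
  (Z=1, X=1, W=0, Y=2) weight 1/64
Group by X:
  weight(X=0) = 1/96
  weight(X=1) = 1/32
Total weight = 1/96 + 1/32 = 1/24
P(X=0 | obs) = 1/96 / 1/24 = 1/4
P(X=1 | obs) = 1/32 / 1/24 = 3/4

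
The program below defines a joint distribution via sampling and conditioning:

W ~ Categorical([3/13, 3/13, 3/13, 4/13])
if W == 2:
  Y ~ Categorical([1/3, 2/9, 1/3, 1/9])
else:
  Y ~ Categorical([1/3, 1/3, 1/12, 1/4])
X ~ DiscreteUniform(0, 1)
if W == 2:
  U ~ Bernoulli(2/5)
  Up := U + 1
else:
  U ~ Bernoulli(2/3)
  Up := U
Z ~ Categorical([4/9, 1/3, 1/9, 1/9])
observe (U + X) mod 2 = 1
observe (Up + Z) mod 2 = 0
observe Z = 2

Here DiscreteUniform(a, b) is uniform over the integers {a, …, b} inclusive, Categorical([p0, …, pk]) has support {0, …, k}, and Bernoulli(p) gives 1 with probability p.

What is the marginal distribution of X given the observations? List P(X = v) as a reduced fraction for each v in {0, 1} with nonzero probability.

Enumerate traces; 16 have nonzero weight after conditioning:
  (W=0, Y=0, X=1, U=0, Z=2) weight 1/702
  (W=0, Y=1, X=1, U=0, Z=2) weight 1/702
  (W=0, Y=2, X=1, U=0, Z=2) weight 1/2808
  (W=0, Y=3, X=1, U=0, Z=2) weight 1/936
  (W=1, Y=0, X=1, U=0, Z=2) weight 1/702
  (W=1, Y=1, X=1, U=0, Z=2) weight 1/702
  (W=1, Y=2, X=1, U=0, Z=2) weight 1/2808
  (W=1, Y=3, X=1, U=0, Z=2) weight 1/936
  (W=2, Y=0, X=0, U=1, Z=2) weight 1/585
  … 7 more
Group by X:
  weight(X=0) = 1/195
  weight(X=1) = 5/351
Total weight = 1/195 + 5/351 = 34/1755
P(X=0 | obs) = 1/195 / 34/1755 = 9/34
P(X=1 | obs) = 5/351 / 34/1755 = 25/34

P(X=0) = 9/34, P(X=1) = 25/34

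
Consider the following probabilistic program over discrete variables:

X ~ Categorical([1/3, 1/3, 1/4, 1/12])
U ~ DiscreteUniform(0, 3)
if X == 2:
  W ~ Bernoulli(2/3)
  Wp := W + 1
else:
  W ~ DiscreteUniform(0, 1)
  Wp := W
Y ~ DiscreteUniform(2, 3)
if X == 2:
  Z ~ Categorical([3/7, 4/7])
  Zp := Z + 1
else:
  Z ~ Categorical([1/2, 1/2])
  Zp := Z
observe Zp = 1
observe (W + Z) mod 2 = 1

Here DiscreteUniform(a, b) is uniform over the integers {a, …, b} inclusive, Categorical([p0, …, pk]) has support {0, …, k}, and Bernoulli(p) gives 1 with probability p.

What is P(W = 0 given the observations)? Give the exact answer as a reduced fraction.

Enumerate traces; 32 have nonzero weight after conditioning:
  (X=0, U=0, W=0, Y=2, Z=1) weight 1/96
  (X=0, U=0, W=0, Y=3, Z=1) weight 1/96
  (X=0, U=1, W=0, Y=2, Z=1) weight 1/96
  (X=0, U=1, W=0, Y=3, Z=1) weight 1/96
  (X=0, U=2, W=0, Y=2, Z=1) weight 1/96
  (X=0, U=2, W=0, Y=3, Z=1) weight 1/96
  (X=0, U=3, W=0, Y=2, Z=1) weight 1/96
  (X=0, U=3, W=0, Y=3, Z=1) weight 1/96
  (X=2, U=0, W=1, Y=2, Z=0) weight 1/112
  … 23 more
Group by W:
  weight(W=0) = 3/16
  weight(W=1) = 1/14
Total weight = 3/16 + 1/14 = 29/112
P(W=0 | obs) = 3/16 / 29/112 = 21/29
P(W=1 | obs) = 1/14 / 29/112 = 8/29

P(W = 0 | obs) = 21/29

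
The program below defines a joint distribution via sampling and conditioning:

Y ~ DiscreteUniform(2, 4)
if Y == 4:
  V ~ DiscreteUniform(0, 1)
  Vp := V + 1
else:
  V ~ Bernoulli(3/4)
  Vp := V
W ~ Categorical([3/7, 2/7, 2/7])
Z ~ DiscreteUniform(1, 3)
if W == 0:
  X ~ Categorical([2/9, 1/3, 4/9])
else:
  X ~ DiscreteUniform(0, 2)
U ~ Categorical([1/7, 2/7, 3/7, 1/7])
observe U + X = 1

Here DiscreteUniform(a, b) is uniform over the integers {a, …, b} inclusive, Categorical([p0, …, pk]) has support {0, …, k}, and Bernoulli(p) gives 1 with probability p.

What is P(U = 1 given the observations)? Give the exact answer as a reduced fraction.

P(U = 1 | obs) = 12/19

Enumerate traces; 108 have nonzero weight after conditioning:
  (Y=2, V=0, W=0, Z=1, X=0, U=1) weight 1/1323
  (Y=2, V=0, W=0, Z=1, X=1, U=0) weight 1/1764
  (Y=2, V=0, W=0, Z=2, X=0, U=1) weight 1/1323
  (Y=2, V=0, W=0, Z=2, X=1, U=0) weight 1/1764
  (Y=2, V=0, W=0, Z=3, X=0, U=1) weight 1/1323
  (Y=2, V=0, W=0, Z=3, X=1, U=0) weight 1/1764
  (Y=2, V=0, W=1, Z=1, X=0, U=1) weight 1/1323
  (Y=2, V=0, W=1, Z=1, X=1, U=0) weight 1/2646
  … 100 more
Group by U:
  weight(U=0) = 1/21
  weight(U=1) = 4/49
Total weight = 1/21 + 4/49 = 19/147
P(U=0 | obs) = 1/21 / 19/147 = 7/19
P(U=1 | obs) = 4/49 / 19/147 = 12/19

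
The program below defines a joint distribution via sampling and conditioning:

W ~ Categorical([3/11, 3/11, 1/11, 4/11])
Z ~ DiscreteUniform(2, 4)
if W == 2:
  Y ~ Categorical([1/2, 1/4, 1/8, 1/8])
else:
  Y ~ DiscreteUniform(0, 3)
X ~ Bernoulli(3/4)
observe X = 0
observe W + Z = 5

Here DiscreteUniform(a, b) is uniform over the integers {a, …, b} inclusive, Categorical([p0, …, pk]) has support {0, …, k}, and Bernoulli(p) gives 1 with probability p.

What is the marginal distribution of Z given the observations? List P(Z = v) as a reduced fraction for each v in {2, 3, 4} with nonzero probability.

Enumerate traces; 12 have nonzero weight after conditioning:
  (W=1, Z=4, Y=0, X=0) weight 1/176
  (W=1, Z=4, Y=1, X=0) weight 1/176
  (W=1, Z=4, Y=2, X=0) weight 1/176
  (W=1, Z=4, Y=3, X=0) weight 1/176
  (W=2, Z=3, Y=0, X=0) weight 1/264
  (W=2, Z=3, Y=1, X=0) weight 1/528
  (W=2, Z=3, Y=2, X=0) weight 1/1056
  (W=2, Z=3, Y=3, X=0) weight 1/1056
  (W=3, Z=2, Y=0, X=0) weight 1/132
  … 3 more
Group by Z:
  weight(Z=2) = 1/33
  weight(Z=3) = 1/132
  weight(Z=4) = 1/44
Total weight = 1/33 + 1/132 + 1/44 = 2/33
P(Z=2 | obs) = 1/33 / 2/33 = 1/2
P(Z=3 | obs) = 1/132 / 2/33 = 1/8
P(Z=4 | obs) = 1/44 / 2/33 = 3/8

P(Z=2) = 1/2, P(Z=3) = 1/8, P(Z=4) = 3/8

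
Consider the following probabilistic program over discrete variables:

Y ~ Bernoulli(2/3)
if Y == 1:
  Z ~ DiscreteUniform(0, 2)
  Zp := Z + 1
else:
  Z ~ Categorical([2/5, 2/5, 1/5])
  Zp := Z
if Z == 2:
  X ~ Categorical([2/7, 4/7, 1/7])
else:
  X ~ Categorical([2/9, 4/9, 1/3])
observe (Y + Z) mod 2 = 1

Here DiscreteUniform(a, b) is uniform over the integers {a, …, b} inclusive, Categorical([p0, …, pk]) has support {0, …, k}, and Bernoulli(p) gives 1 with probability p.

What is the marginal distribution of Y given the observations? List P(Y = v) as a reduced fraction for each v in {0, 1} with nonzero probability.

Enumerate traces; 9 have nonzero weight after conditioning:
  (Y=0, Z=1, X=0) weight 4/135
  (Y=0, Z=1, X=1) weight 8/135
  (Y=0, Z=1, X=2) weight 2/45
  (Y=1, Z=0, X=0) weight 4/81
  (Y=1, Z=0, X=1) weight 8/81
  (Y=1, Z=0, X=2) weight 2/27
  (Y=1, Z=2, X=0) weight 4/63
  (Y=1, Z=2, X=1) weight 8/63
  … 1 more
Group by Y:
  weight(Y=0) = 2/15
  weight(Y=1) = 4/9
Total weight = 2/15 + 4/9 = 26/45
P(Y=0 | obs) = 2/15 / 26/45 = 3/13
P(Y=1 | obs) = 4/9 / 26/45 = 10/13

P(Y=0) = 3/13, P(Y=1) = 10/13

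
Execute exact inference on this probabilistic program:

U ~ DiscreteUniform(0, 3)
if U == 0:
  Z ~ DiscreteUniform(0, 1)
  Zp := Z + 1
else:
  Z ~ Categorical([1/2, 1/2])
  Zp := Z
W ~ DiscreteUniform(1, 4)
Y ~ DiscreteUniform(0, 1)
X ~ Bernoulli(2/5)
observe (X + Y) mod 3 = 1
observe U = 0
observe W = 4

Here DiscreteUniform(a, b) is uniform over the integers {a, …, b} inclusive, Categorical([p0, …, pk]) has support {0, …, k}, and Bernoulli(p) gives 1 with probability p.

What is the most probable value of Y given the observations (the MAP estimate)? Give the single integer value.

argmax_v P(Y = v | obs) = 1

Enumerate traces; 4 have nonzero weight after conditioning:
  (U=0, Z=0, W=4, Y=0, X=1) weight 1/160
  (U=0, Z=0, W=4, Y=1, X=0) weight 3/320
  (U=0, Z=1, W=4, Y=0, X=1) weight 1/160
  (U=0, Z=1, W=4, Y=1, X=0) weight 3/320
Group by Y:
  weight(Y=0) = 1/80
  weight(Y=1) = 3/160
Total weight = 1/80 + 3/160 = 1/32
P(Y=0 | obs) = 1/80 / 1/32 = 2/5
P(Y=1 | obs) = 3/160 / 1/32 = 3/5
argmax = 1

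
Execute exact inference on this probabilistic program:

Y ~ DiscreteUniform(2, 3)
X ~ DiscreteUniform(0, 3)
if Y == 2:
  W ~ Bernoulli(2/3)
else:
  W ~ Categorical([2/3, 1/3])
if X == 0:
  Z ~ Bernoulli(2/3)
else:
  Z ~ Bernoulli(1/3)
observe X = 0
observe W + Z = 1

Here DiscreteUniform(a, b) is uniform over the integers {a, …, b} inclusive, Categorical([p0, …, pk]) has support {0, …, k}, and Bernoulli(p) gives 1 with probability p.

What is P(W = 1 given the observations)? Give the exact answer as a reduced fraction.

P(W = 1 | obs) = 1/3

Enumerate traces; 4 have nonzero weight after conditioning:
  (Y=2, X=0, W=0, Z=1) weight 1/36
  (Y=2, X=0, W=1, Z=0) weight 1/36
  (Y=3, X=0, W=0, Z=1) weight 1/18
  (Y=3, X=0, W=1, Z=0) weight 1/72
Group by W:
  weight(W=0) = 1/12
  weight(W=1) = 1/24
Total weight = 1/12 + 1/24 = 1/8
P(W=0 | obs) = 1/12 / 1/8 = 2/3
P(W=1 | obs) = 1/24 / 1/8 = 1/3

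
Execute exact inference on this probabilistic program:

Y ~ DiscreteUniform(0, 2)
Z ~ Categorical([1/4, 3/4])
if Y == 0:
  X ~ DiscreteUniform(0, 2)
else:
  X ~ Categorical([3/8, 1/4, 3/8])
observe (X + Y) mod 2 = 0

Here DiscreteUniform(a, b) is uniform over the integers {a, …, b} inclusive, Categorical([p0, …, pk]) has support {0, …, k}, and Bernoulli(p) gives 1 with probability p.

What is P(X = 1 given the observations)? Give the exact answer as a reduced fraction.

P(X = 1 | obs) = 3/20

Enumerate traces; 10 have nonzero weight after conditioning:
  (Y=0, Z=0, X=0) weight 1/36
  (Y=0, Z=0, X=2) weight 1/36
  (Y=0, Z=1, X=0) weight 1/12
  (Y=0, Z=1, X=2) weight 1/12
  (Y=1, Z=0, X=1) weight 1/48
  (Y=1, Z=1, X=1) weight 1/16
  (Y=2, Z=0, X=0) weight 1/32
  (Y=2, Z=0, X=2) weight 1/32
  … 2 more
Group by X:
  weight(X=0) = 17/72
  weight(X=1) = 1/12
  weight(X=2) = 17/72
Total weight = 17/72 + 1/12 + 17/72 = 5/9
P(X=0 | obs) = 17/72 / 5/9 = 17/40
P(X=1 | obs) = 1/12 / 5/9 = 3/20
P(X=2 | obs) = 17/72 / 5/9 = 17/40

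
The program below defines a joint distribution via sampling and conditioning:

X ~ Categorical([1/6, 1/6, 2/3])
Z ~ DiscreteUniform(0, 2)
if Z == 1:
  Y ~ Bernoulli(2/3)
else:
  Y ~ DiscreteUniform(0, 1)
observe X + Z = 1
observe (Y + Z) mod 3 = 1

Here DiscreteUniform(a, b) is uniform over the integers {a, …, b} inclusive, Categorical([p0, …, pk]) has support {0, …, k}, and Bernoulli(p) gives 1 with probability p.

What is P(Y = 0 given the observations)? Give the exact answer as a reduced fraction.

P(Y = 0 | obs) = 2/5

Enumerate traces; 2 have nonzero weight after conditioning:
  (X=0, Z=1, Y=0) weight 1/54
  (X=1, Z=0, Y=1) weight 1/36
Group by Y:
  weight(Y=0) = 1/54
  weight(Y=1) = 1/36
Total weight = 1/54 + 1/36 = 5/108
P(Y=0 | obs) = 1/54 / 5/108 = 2/5
P(Y=1 | obs) = 1/36 / 5/108 = 3/5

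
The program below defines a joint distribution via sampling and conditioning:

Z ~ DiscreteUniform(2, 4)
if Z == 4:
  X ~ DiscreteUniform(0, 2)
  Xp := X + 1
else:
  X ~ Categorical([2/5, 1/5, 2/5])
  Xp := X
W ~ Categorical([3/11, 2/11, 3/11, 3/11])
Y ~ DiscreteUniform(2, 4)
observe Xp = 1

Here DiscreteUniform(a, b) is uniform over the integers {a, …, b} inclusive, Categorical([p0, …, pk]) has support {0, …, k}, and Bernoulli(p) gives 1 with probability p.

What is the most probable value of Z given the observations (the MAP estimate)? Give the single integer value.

Enumerate traces; 36 have nonzero weight after conditioning:
  (Z=2, X=1, W=0, Y=2) weight 1/165
  (Z=2, X=1, W=0, Y=3) weight 1/165
  (Z=2, X=1, W=0, Y=4) weight 1/165
  (Z=2, X=1, W=1, Y=2) weight 2/495
  (Z=2, X=1, W=1, Y=3) weight 2/495
  (Z=2, X=1, W=1, Y=4) weight 2/495
  (Z=2, X=1, W=2, Y=2) weight 1/165
  (Z=2, X=1, W=2, Y=3) weight 1/165
  (Z=3, X=1, W=0, Y=2) weight 1/165
  (Z=4, X=0, W=0, Y=2) weight 1/99
  … 26 more
Group by Z:
  weight(Z=2) = 1/15
  weight(Z=3) = 1/15
  weight(Z=4) = 1/9
Total weight = 1/15 + 1/15 + 1/9 = 11/45
P(Z=2 | obs) = 1/15 / 11/45 = 3/11
P(Z=3 | obs) = 1/15 / 11/45 = 3/11
P(Z=4 | obs) = 1/9 / 11/45 = 5/11
argmax = 4

argmax_v P(Z = v | obs) = 4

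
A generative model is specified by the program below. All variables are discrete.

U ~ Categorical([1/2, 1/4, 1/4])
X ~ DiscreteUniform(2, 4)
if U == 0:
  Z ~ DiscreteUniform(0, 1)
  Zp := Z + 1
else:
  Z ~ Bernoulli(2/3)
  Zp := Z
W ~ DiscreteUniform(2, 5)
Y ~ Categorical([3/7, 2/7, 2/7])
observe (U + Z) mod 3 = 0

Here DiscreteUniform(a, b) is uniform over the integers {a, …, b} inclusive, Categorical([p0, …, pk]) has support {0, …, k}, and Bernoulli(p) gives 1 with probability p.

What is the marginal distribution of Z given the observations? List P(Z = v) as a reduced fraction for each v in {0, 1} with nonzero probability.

P(Z=0) = 3/5, P(Z=1) = 2/5

Enumerate traces; 72 have nonzero weight after conditioning:
  (U=0, X=2, Z=0, W=2, Y=0) weight 1/112
  (U=0, X=2, Z=0, W=2, Y=1) weight 1/168
  (U=0, X=2, Z=0, W=2, Y=2) weight 1/168
  (U=0, X=2, Z=0, W=3, Y=0) weight 1/112
  (U=0, X=2, Z=0, W=3, Y=1) weight 1/168
  (U=0, X=2, Z=0, W=3, Y=2) weight 1/168
  (U=0, X=2, Z=0, W=4, Y=0) weight 1/112
  (U=0, X=2, Z=0, W=4, Y=1) weight 1/168
  (U=2, X=2, Z=1, W=2, Y=0) weight 1/168
  … 63 more
Group by Z:
  weight(Z=0) = 1/4
  weight(Z=1) = 1/6
Total weight = 1/4 + 1/6 = 5/12
P(Z=0 | obs) = 1/4 / 5/12 = 3/5
P(Z=1 | obs) = 1/6 / 5/12 = 2/5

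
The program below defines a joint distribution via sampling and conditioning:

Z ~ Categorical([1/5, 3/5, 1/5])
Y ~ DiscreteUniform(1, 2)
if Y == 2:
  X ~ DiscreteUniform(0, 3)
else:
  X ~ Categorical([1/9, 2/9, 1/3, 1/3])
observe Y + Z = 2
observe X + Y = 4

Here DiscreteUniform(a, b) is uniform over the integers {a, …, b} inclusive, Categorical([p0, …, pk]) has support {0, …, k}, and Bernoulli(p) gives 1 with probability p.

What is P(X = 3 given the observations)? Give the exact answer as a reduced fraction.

Enumerate traces; 2 have nonzero weight after conditioning:
  (Z=0, Y=2, X=2) weight 1/40
  (Z=1, Y=1, X=3) weight 1/10
Group by X:
  weight(X=2) = 1/40
  weight(X=3) = 1/10
Total weight = 1/40 + 1/10 = 1/8
P(X=2 | obs) = 1/40 / 1/8 = 1/5
P(X=3 | obs) = 1/10 / 1/8 = 4/5

P(X = 3 | obs) = 4/5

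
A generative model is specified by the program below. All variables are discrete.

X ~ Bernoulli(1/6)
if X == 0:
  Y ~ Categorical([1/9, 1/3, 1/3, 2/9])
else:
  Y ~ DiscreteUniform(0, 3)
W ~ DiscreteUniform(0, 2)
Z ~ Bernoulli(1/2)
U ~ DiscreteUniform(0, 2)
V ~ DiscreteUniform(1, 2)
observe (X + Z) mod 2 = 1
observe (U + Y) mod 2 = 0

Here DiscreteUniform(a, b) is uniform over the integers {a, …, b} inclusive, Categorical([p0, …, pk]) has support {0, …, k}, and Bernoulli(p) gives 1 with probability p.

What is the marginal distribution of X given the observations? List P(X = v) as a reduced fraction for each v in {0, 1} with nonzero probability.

P(X=0) = 130/157, P(X=1) = 27/157

Enumerate traces; 72 have nonzero weight after conditioning:
  (X=0, Y=0, W=0, Z=1, U=0, V=1) weight 5/1944
  (X=0, Y=0, W=0, Z=1, U=0, V=2) weight 5/1944
  (X=0, Y=0, W=0, Z=1, U=2, V=1) weight 5/1944
  (X=0, Y=0, W=0, Z=1, U=2, V=2) weight 5/1944
  (X=0, Y=0, W=1, Z=1, U=0, V=1) weight 5/1944
  (X=0, Y=0, W=1, Z=1, U=0, V=2) weight 5/1944
  (X=0, Y=0, W=1, Z=1, U=2, V=1) weight 5/1944
  (X=0, Y=0, W=1, Z=1, U=2, V=2) weight 5/1944
  (X=1, Y=0, W=0, Z=0, U=0, V=1) weight 1/864
  … 63 more
Group by X:
  weight(X=0) = 65/324
  weight(X=1) = 1/24
Total weight = 65/324 + 1/24 = 157/648
P(X=0 | obs) = 65/324 / 157/648 = 130/157
P(X=1 | obs) = 1/24 / 157/648 = 27/157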